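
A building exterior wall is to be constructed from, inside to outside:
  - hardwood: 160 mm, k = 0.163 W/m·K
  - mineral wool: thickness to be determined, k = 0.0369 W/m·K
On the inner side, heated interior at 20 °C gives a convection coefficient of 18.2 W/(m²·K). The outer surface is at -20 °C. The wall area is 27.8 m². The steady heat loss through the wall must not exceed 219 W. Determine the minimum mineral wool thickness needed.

Using the resistance-network approach (series):
R_inner film = 1/(h_i·A) = 1/(18.2×27.8) = 0.001976 K/W
R_hardwood = L/(kA) = 0.16/(0.163×27.8) = 0.03531 K/W
Sum of the known resistances R_other = 0.03729 K/W
Required total resistance R_tot = ΔT/Q_allow = 40/219 = 0.1826 K/W
R_mineral wool = R_tot − R_other = 0.1454 K/W
L = R·k·A = 0.1454×0.0369×27.8

L ≈ 149 mm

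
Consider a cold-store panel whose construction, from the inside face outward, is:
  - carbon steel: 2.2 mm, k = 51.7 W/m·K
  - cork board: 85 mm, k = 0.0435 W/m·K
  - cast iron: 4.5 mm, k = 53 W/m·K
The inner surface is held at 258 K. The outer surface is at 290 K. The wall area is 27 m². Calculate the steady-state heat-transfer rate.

Thermal resistances in series:
R_carbon steel = L/(kA) = 0.0022/(51.7×27) = 1.576×10^-6 K/W
R_cork board = L/(kA) = 0.085/(0.0435×27) = 0.07237 K/W
R_cast iron = L/(kA) = 0.0045/(53×27) = 3.145×10^-6 K/W
R_total = 0.07238 K/W
Q = ΔT / R_total = 32 / 0.07238

Q ≈ 442 W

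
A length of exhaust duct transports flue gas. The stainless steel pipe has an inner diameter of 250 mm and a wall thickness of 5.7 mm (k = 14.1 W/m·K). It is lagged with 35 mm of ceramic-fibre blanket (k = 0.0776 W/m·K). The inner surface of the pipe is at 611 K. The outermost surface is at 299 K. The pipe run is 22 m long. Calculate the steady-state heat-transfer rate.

Q ≈ 14100 W

Treating each annulus and film as a series resistance:
R_stainless steel pipe wall = ln(130.7/125)/(2π×14.1×22) = 2.288×10^-5 K/W
R_ceramic-fibre blanket = ln(165.7/130.7)/(2π×0.0776×22) = 0.02212 K/W
R_total = 0.02214 K/W
Q = ΔT/R_total = 312/0.02214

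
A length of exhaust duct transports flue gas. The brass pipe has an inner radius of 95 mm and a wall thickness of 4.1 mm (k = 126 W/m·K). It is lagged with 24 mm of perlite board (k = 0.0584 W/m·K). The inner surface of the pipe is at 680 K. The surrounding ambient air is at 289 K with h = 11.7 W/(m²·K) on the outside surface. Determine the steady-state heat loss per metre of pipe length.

q′ ≈ 557 W/m

For a radial system each layer contributes R = ln(r_out/r_in)/(2πkL); films add R = 1/(hA).
R_brass pipe wall = ln(99.1/95)/(2π×126×1) = 5.337×10^-5 K/W
R_perlite board = ln(123.1/99.1)/(2π×0.0584×1) = 0.591 K/W
R_outer film = 1/(h_o·2πr_oL) = 1/(11.7×2π×0.1231×1) = 0.1105 K/W
R_total = 0.7016 K/W
Q = ΔT/R_total = 391/0.7016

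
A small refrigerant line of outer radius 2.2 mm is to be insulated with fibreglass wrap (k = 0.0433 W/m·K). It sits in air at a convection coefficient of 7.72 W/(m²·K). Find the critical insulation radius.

r_cr ≈ 5.61 mm

For a cylinder r_cr = k/h = 0.0433/7.72
r_cr = 5.61 mm; since the bare radius (2.2 mm) is below r_cr, adding a thin layer of insulation will *increase* heat loss.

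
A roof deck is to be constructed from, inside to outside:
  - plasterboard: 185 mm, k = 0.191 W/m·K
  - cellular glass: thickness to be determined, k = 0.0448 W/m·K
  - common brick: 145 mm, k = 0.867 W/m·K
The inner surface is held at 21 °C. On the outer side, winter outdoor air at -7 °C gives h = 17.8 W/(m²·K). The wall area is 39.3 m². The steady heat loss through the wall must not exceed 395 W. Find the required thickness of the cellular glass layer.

Thermal resistances in series:
R_plasterboard = L/(kA) = 0.185/(0.191×39.3) = 0.02465 K/W
R_common brick = L/(kA) = 0.145/(0.867×39.3) = 0.004256 K/W
R_outer film = 1/(h_o·A) = 1/(17.8×39.3) = 0.00143 K/W
Sum of the known resistances R_other = 0.03033 K/W
Required total resistance R_tot = ΔT/Q_allow = 28/395 = 0.07089 K/W
R_cellular glass = R_tot − R_other = 0.04056 K/W
L = R·k·A = 0.04056×0.0448×39.3

L ≈ 71.4 mm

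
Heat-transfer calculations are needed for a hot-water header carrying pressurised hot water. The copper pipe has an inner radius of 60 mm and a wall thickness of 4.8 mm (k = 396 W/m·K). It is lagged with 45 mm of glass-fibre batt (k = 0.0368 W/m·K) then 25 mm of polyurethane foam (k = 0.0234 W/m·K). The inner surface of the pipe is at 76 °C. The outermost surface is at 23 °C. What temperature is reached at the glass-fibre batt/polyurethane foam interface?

Cylindrical conduction, so R = ln(r₂/r₁)/(2πkL) per layer, in series:
R_copper pipe wall = ln(64.8/60)/(2π×396×1) = 3.093×10^-5 K/W
R_glass-fibre batt = ln(109.8/64.8)/(2π×0.0368×1) = 2.281 K/W
R_polyurethane foam = ln(134.8/109.8)/(2π×0.0234×1) = 1.395 K/W
R_total = 3.676 K/W
Q = ΔT/R_total = 53/3.676
Q = 14.4 W/m
T_interface = T_inner − Q·ΣR(inner→interface) = 76 − 14.4×2.281

T ≈ 43.1 °C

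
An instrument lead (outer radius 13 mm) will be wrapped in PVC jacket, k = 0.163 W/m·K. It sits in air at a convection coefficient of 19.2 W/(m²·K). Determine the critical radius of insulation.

For a cylinder r_cr = k/h = 0.163/19.2
r_cr = 8.49 mm; since the bare radius (13 mm) is above r_cr, any added insulation will reduce heat loss.

r_cr ≈ 8.49 mm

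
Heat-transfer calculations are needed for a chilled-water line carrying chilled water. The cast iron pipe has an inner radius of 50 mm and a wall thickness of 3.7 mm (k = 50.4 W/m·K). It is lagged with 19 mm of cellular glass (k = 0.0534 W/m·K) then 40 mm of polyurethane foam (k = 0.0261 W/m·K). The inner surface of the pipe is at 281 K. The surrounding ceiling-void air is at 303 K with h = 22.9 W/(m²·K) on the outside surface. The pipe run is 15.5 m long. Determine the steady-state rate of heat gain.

Treating each annulus and film as a series resistance:
R_cast iron pipe wall = ln(53.7/50)/(2π×50.4×15.5) = 1.454×10^-5 K/W
R_cellular glass = ln(72.7/53.7)/(2π×0.0534×15.5) = 0.05825 K/W
R_polyurethane foam = ln(112.7/72.7)/(2π×0.0261×15.5) = 0.1725 K/W
R_outer film = 1/(h_o·2πr_oL) = 1/(22.9×2π×0.1127×15.5) = 0.003979 K/W
R_total = 0.2347 K/W
Q = ΔT/R_total = 22/0.2347

Q ≈ 93.7 W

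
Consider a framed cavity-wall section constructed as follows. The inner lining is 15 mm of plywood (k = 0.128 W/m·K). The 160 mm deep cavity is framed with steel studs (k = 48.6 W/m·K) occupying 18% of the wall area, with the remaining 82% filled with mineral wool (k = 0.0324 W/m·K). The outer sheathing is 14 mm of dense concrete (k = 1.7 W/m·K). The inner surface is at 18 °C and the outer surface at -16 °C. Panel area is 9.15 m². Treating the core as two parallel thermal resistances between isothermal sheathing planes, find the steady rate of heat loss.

Sheathing layers in series; stud and cavity paths in parallel between them.
R_inner = 0.015/(0.128×9.15) = 0.01281 K/W
R_stud  = 0.16/(48.6×0.18×9.15) = 0.001999 K/W
R_cav   = 0.16/(0.0324×0.82×9.15) = 0.6582 K/W
1/R_core = 1/R_stud + 1/R_cav → R_core = 0.001993 K/W
R_outer = 0.014/(1.7×9.15) = 9×10^-4 K/W
R_total = 0.0157 K/W
Q = ΔT/R_total = 34/0.0157

Q ≈ 2170 W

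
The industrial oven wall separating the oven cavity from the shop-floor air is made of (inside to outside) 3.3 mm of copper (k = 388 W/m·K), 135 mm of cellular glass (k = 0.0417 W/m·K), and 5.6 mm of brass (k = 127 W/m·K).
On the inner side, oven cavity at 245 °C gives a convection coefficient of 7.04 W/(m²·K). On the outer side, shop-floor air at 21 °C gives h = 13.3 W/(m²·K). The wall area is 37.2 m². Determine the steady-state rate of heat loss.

Q ≈ 2410 W

Using the resistance-network approach (series):
R_inner film = 1/(h_i·A) = 1/(7.04×37.2) = 0.003818 K/W
R_copper = L/(kA) = 0.0033/(388×37.2) = 2.286×10^-7 K/W
R_cellular glass = L/(kA) = 0.135/(0.0417×37.2) = 0.08703 K/W
R_brass = L/(kA) = 0.0056/(127×37.2) = 1.185×10^-6 K/W
R_outer film = 1/(h_o·A) = 1/(13.3×37.2) = 0.002021 K/W
R_total = 0.09287 K/W
Q = ΔT / R_total = 224 / 0.09287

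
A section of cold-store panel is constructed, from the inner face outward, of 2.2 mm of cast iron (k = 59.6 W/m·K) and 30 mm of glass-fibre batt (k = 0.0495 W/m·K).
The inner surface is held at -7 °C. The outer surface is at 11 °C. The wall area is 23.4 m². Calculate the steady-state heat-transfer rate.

Q ≈ 695 W

Using the resistance-network approach (series):
R_cast iron = L/(kA) = 0.0022/(59.6×23.4) = 1.577×10^-6 K/W
R_glass-fibre batt = L/(kA) = 0.03/(0.0495×23.4) = 0.0259 K/W
R_total = 0.0259 K/W
Q = ΔT / R_total = 18 / 0.0259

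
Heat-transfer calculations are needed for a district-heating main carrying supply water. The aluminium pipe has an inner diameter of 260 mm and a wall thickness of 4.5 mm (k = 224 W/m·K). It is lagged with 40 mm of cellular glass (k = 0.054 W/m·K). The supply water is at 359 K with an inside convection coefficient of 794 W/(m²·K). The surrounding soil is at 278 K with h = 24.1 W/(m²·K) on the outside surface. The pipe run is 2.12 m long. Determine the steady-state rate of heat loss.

Q ≈ 213 W

Cylindrical conduction, so R = ln(r₂/r₁)/(2πkL) per layer, in series:
R_inner film = 1/(h_i·2πr₁L) = 1/(794×2π×0.13×2.12) = 7.273×10^-4 K/W
R_aluminium pipe wall = ln(134.5/130)/(2π×224×2.12) = 1.14×10^-5 K/W
R_cellular glass = ln(174.5/134.5)/(2π×0.054×2.12) = 0.362 K/W
R_outer film = 1/(h_o·2πr_oL) = 1/(24.1×2π×0.1745×2.12) = 0.01785 K/W
R_total = 0.3806 K/W
Q = ΔT/R_total = 81/0.3806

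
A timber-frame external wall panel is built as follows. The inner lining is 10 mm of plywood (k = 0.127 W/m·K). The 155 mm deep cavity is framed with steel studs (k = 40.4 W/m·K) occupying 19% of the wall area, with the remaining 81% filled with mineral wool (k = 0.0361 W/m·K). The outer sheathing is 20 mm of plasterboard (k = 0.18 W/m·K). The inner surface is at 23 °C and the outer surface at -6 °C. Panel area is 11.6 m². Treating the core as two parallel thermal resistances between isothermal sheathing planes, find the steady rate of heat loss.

Sheathing layers in series; stud and cavity paths in parallel between them.
R_inner = 0.01/(0.127×11.6) = 0.006788 K/W
R_stud  = 0.155/(40.4×0.19×11.6) = 0.001741 K/W
R_cav   = 0.155/(0.0361×0.81×11.6) = 0.457 K/W
1/R_core = 1/R_stud + 1/R_cav → R_core = 0.001734 K/W
R_outer = 0.02/(0.18×11.6) = 0.009579 K/W
R_total = 0.0181 K/W
Q = ΔT/R_total = 29/0.0181

Q ≈ 1600 W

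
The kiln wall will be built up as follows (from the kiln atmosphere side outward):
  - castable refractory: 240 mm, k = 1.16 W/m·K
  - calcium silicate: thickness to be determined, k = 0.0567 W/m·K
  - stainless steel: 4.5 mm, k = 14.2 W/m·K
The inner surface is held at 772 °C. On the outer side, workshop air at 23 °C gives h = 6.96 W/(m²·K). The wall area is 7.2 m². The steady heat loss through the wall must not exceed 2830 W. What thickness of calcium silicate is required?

Thermal resistances in series:
R_castable refractory = L/(kA) = 0.24/(1.16×7.2) = 0.02874 K/W
R_stainless steel = L/(kA) = 0.0045/(14.2×7.2) = 4.401×10^-5 K/W
R_outer film = 1/(h_o·A) = 1/(6.96×7.2) = 0.01996 K/W
Sum of the known resistances R_other = 0.04873 K/W
Required total resistance R_tot = ΔT/Q_allow = 749/2830 = 0.2647 K/W
R_calcium silicate = R_tot − R_other = 0.2159 K/W
L = R·k·A = 0.2159×0.0567×7.2

L ≈ 88.2 mm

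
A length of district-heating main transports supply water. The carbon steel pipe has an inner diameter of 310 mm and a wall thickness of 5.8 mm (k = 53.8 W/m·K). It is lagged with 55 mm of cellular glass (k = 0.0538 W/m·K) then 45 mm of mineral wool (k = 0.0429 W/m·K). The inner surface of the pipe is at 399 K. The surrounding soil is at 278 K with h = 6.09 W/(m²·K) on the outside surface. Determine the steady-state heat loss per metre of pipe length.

Per-layer cylindrical resistances, series-summed:
R_carbon steel pipe wall = ln(160.8/155)/(2π×53.8×1) = 1.087×10^-4 K/W
R_cellular glass = ln(215.8/160.8)/(2π×0.0538×1) = 0.8703 K/W
R_mineral wool = ln(260.8/215.8)/(2π×0.0429×1) = 0.7027 K/W
R_outer film = 1/(h_o·2πr_oL) = 1/(6.09×2π×0.2608×1) = 0.1002 K/W
R_total = 1.673 K/W
Q = ΔT/R_total = 121/1.673

q′ ≈ 72.3 W/m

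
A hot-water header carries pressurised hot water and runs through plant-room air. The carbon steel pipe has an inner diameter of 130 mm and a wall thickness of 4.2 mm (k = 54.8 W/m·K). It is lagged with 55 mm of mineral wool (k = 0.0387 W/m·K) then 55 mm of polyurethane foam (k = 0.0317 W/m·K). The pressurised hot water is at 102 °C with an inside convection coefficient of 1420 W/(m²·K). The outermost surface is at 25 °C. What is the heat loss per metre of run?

q′ ≈ 18.1 W/m

Radial resistances (cylindrical: R_cond = ln(r_o/r_i)/(2πkL), R_conv = 1/(h·2πrL)):
R_inner film = 1/(h_i·2πr₁L) = 1/(1420×2π×0.065×1) = 0.001724 K/W
R_carbon steel pipe wall = ln(69.2/65)/(2π×54.8×1) = 1.818×10^-4 K/W
R_mineral wool = ln(124.2/69.2)/(2π×0.0387×1) = 2.405 K/W
R_polyurethane foam = ln(179.2/124.2)/(2π×0.0317×1) = 1.841 K/W
R_total = 4.248 K/W
Q = ΔT/R_total = 77/4.248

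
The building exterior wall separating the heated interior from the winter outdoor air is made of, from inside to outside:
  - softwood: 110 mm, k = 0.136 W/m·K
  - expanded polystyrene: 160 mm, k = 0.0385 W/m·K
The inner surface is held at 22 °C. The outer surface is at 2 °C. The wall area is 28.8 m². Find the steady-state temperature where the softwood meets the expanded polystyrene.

Using the resistance-network approach (series):
R_softwood = L/(kA) = 0.11/(0.136×28.8) = 0.02808 K/W
R_expanded polystyrene = L/(kA) = 0.16/(0.0385×28.8) = 0.1443 K/W
R_total = 0.1724 K/W;  Q = ΔT/R_total = 20/0.1724 = 116 W
T_interface = T_inner − Q·ΣR(inner→interface) = 22 − 116×0.02808

T ≈ 18.7 °C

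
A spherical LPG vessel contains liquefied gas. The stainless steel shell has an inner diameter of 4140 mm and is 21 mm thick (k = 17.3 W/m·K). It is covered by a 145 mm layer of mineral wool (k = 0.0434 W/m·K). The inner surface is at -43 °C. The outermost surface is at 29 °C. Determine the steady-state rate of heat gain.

Q ≈ 1270 W

Each spherical layer contributes R = (1/r_i − 1/r_o)/(4πk):
R_stainless steel shell = (1/2.07 − 1/2.091)/(4π×17.3) = 2.232×10^-5 K/W
R_mineral wool = (1/2.091 − 1/2.236)/(4π×0.0434) = 0.05686 K/W
R_total = 0.05689 K/W
Q = ΔT/R_total = 72/0.05689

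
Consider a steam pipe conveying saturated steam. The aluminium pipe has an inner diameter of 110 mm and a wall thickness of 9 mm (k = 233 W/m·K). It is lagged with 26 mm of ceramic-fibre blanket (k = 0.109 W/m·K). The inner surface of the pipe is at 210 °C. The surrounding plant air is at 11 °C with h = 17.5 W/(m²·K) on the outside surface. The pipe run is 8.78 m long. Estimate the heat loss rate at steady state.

Q ≈ 2920 W

Per-layer cylindrical resistances, series-summed:
R_aluminium pipe wall = ln(64/55)/(2π×233×8.78) = 1.179×10^-5 K/W
R_ceramic-fibre blanket = ln(90/64)/(2π×0.109×8.78) = 0.0567 K/W
R_outer film = 1/(h_o·2πr_oL) = 1/(17.5×2π×0.09×8.78) = 0.01151 K/W
R_total = 0.06822 K/W
Q = ΔT/R_total = 199/0.06822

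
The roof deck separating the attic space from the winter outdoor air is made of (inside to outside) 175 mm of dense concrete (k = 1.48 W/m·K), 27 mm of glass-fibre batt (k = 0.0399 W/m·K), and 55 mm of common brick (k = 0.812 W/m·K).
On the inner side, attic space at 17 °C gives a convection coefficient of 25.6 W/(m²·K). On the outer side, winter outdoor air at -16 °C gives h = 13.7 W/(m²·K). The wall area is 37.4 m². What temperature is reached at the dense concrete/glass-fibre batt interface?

T ≈ 11.7 °C

Treating each layer as a thermal resistance in series:
R_inner film = 1/(h_i·A) = 1/(25.6×37.4) = 0.001044 K/W
R_dense concrete = L/(kA) = 0.175/(1.48×37.4) = 0.003162 K/W
R_glass-fibre batt = L/(kA) = 0.027/(0.0399×37.4) = 0.01809 K/W
R_common brick = L/(kA) = 0.055/(0.812×37.4) = 0.001811 K/W
R_outer film = 1/(h_o·A) = 1/(13.7×37.4) = 0.001952 K/W
R_total = 0.02606 K/W;  Q = ΔT/R_total = 33/0.02606 = 1266 W
T_interface = T_inner − Q·ΣR(inner→interface) = 17 − 1270×0.004206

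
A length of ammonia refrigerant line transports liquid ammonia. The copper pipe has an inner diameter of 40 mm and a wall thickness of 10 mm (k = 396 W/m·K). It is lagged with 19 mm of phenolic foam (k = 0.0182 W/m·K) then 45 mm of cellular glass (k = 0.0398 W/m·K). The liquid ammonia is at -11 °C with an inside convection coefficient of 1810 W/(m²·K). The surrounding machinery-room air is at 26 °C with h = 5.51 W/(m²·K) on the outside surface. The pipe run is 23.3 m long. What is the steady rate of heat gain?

Cylindrical conduction, so R = ln(r₂/r₁)/(2πkL) per layer, in series:
R_inner film = 1/(h_i·2πr₁L) = 1/(1810×2π×0.02×23.3) = 1.887×10^-4 K/W
R_copper pipe wall = ln(30/20)/(2π×396×23.3) = 6.994×10^-6 K/W
R_phenolic foam = ln(49/30)/(2π×0.0182×23.3) = 0.1841 K/W
R_cellular glass = ln(94/49)/(2π×0.0398×23.3) = 0.1118 K/W
R_outer film = 1/(h_o·2πr_oL) = 1/(5.51×2π×0.094×23.3) = 0.01319 K/W
R_total = 0.3093 K/W
Q = ΔT/R_total = 37/0.3093

Q ≈ 120 W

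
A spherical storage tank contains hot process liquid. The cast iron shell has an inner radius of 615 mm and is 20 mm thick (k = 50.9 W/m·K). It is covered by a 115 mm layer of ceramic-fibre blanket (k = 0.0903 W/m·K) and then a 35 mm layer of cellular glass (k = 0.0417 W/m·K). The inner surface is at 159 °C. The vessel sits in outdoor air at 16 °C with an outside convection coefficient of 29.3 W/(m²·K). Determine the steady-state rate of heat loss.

Q ≈ 432 W

For a spherical shell R = (1/r₁ − 1/r₂)/(4πk); film R = 1/(h·4πr²). In series:
R_cast iron shell = (1/0.615 − 1/0.635)/(4π×50.9) = 8.007×10^-5 K/W
R_ceramic-fibre blanket = (1/0.635 − 1/0.75)/(4π×0.0903) = 0.2128 K/W
R_cellular glass = (1/0.75 − 1/0.785)/(4π×0.0417) = 0.1134 K/W
R_outer film = 1/(h·4πr_o²) = 1/(29.3×4π×0.785²) = 0.004407 K/W
R_total = 0.3307 K/W
Q = ΔT/R_total = 143/0.3307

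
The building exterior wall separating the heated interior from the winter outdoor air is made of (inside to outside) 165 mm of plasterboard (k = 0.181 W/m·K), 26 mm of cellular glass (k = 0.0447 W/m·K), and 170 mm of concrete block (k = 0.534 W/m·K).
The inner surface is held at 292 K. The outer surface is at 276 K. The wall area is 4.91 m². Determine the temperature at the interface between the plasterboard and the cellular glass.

T ≈ 284 K

Thermal resistances in series:
R_plasterboard = L/(kA) = 0.165/(0.181×4.91) = 0.1857 K/W
R_cellular glass = L/(kA) = 0.026/(0.0447×4.91) = 0.1185 K/W
R_concrete block = L/(kA) = 0.17/(0.534×4.91) = 0.06484 K/W
R_total = 0.369 K/W;  Q = ΔT/R_total = 16/0.369 = 43.36 W
T_interface = T_inner − Q·ΣR(inner→interface) = 292 − 43.4×0.1857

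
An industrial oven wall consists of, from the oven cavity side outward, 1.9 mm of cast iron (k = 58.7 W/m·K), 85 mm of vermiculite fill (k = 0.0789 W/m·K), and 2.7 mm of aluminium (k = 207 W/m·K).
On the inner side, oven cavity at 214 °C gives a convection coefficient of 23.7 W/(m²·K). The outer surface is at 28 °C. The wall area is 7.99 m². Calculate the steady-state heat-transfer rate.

Series thermal resistances:
R_inner film = 1/(h_i·A) = 1/(23.7×7.99) = 0.005281 K/W
R_cast iron = L/(kA) = 0.0019/(58.7×7.99) = 4.051×10^-6 K/W
R_vermiculite fill = L/(kA) = 0.085/(0.0789×7.99) = 0.1348 K/W
R_aluminium = L/(kA) = 0.0027/(207×7.99) = 1.632×10^-6 K/W
R_total = 0.1401 K/W
Q = ΔT / R_total = 186 / 0.1401

Q ≈ 1330 W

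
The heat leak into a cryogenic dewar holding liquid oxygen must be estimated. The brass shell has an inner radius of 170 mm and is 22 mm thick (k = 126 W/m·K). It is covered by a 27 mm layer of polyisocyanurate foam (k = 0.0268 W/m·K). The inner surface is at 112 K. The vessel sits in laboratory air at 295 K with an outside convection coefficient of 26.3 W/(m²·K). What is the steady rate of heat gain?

For a spherical shell R = (1/r₁ − 1/r₂)/(4πk); film R = 1/(h·4πr²). In series:
R_brass shell = (1/0.17 − 1/0.192)/(4π×126) = 4.257×10^-4 K/W
R_polyisocyanurate foam = (1/0.192 − 1/0.219)/(4π×0.0268) = 1.907 K/W
R_outer film = 1/(h·4πr_o²) = 1/(26.3×4π×0.219²) = 0.06309 K/W
R_total = 1.97 K/W
Q = ΔT/R_total = 183/1.97

Q ≈ 92.9 W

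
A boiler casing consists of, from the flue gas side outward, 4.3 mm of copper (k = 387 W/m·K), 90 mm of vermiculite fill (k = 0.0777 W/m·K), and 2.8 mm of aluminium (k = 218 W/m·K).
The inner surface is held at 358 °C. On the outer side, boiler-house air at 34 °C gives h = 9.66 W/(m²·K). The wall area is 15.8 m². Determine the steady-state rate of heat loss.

Q ≈ 4060 W

Thermal resistances in series:
R_copper = L/(kA) = 0.0043/(387×15.8) = 7.032×10^-7 K/W
R_vermiculite fill = L/(kA) = 0.09/(0.0777×15.8) = 0.07331 K/W
R_aluminium = L/(kA) = 0.0028/(218×15.8) = 8.129×10^-7 K/W
R_outer film = 1/(h_o·A) = 1/(9.66×15.8) = 0.006552 K/W
R_total = 0.07986 K/W
Q = ΔT / R_total = 324 / 0.07986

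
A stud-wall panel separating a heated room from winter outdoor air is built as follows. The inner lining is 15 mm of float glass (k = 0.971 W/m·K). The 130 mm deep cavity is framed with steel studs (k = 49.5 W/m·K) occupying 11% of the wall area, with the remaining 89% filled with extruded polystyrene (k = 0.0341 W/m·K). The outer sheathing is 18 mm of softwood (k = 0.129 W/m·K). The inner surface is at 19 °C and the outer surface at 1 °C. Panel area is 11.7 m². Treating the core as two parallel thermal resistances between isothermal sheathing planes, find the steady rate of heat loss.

Sheathing layers in series; stud and cavity paths in parallel between them.
R_inner = 0.015/(0.971×11.7) = 0.00132 K/W
R_stud  = 0.13/(49.5×0.11×11.7) = 0.002041 K/W
R_cav   = 0.13/(0.0341×0.89×11.7) = 0.3661 K/W
1/R_core = 1/R_stud + 1/R_cav → R_core = 0.002029 K/W
R_outer = 0.018/(0.129×11.7) = 0.01193 K/W
R_total = 0.01528 K/W
Q = ΔT/R_total = 18/0.01528

Q ≈ 1180 W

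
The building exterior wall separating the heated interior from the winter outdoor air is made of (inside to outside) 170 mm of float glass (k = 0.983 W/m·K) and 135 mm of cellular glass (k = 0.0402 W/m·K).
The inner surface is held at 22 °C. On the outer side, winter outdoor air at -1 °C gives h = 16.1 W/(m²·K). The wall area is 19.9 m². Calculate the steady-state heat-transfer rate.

Q ≈ 127 W

Thermal resistances in series:
R_float glass = L/(kA) = 0.17/(0.983×19.9) = 0.00869 K/W
R_cellular glass = L/(kA) = 0.135/(0.0402×19.9) = 0.1688 K/W
R_outer film = 1/(h_o·A) = 1/(16.1×19.9) = 0.003121 K/W
R_total = 0.1806 K/W
Q = ΔT / R_total = 23 / 0.1806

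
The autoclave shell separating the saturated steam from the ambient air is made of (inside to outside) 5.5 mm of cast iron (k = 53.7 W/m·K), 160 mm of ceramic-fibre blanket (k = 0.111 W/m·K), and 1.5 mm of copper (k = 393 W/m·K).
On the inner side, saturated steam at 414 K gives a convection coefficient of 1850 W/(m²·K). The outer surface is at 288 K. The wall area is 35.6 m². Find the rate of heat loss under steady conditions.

Thermal resistances in series:
R_inner film = 1/(h_i·A) = 1/(1850×35.6) = 1.518×10^-5 K/W
R_cast iron = L/(kA) = 0.0055/(53.7×35.6) = 2.877×10^-6 K/W
R_ceramic-fibre blanket = L/(kA) = 0.16/(0.111×35.6) = 0.04049 K/W
R_copper = L/(kA) = 0.0015/(393×35.6) = 1.072×10^-7 K/W
R_total = 0.04051 K/W
Q = ΔT / R_total = 126 / 0.04051

Q ≈ 3110 W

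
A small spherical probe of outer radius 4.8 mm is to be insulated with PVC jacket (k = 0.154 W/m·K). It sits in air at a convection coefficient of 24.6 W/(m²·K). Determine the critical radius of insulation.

For a sphere r_cr = 2k/h = 2×0.154/24.6
r_cr = 12.5 mm; since the bare radius (4.8 mm) is below r_cr, adding a thin layer of insulation will *increase* heat loss.

r_cr ≈ 12.5 mm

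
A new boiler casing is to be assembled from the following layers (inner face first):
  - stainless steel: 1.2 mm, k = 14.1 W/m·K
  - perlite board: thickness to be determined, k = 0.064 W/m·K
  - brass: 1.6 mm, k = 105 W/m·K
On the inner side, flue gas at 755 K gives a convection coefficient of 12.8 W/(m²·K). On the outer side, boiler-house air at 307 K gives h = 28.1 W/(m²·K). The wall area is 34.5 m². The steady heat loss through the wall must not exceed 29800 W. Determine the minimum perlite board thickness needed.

Model the wall as resistances in series:
R_inner film = 1/(h_i·A) = 1/(12.8×34.5) = 0.002264 K/W
R_stainless steel = L/(kA) = 0.0012/(14.1×34.5) = 2.467×10^-6 K/W
R_brass = L/(kA) = 0.0016/(105×34.5) = 4.417×10^-7 K/W
R_outer film = 1/(h_o·A) = 1/(28.1×34.5) = 0.001032 K/W
Sum of the known resistances R_other = 0.003299 K/W
Required total resistance R_tot = ΔT/Q_allow = 448/29800 = 0.01503 K/W
R_perlite board = R_tot − R_other = 0.01173 K/W
L = R·k·A = 0.01173×0.064×34.5

L ≈ 25.9 mm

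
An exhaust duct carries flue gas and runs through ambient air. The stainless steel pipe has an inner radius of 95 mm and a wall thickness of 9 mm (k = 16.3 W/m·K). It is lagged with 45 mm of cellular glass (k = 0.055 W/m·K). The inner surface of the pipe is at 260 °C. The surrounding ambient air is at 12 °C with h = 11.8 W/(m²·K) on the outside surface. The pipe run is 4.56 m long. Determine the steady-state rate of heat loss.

Radial resistances (cylindrical: R_cond = ln(r_o/r_i)/(2πkL), R_conv = 1/(h·2πrL)):
R_stainless steel pipe wall = ln(104/95)/(2π×16.3×4.56) = 1.938×10^-4 K/W
R_cellular glass = ln(149/104)/(2π×0.055×4.56) = 0.2282 K/W
R_outer film = 1/(h_o·2πr_oL) = 1/(11.8×2π×0.149×4.56) = 0.01985 K/W
R_total = 0.2482 K/W
Q = ΔT/R_total = 248/0.2482

Q ≈ 999 W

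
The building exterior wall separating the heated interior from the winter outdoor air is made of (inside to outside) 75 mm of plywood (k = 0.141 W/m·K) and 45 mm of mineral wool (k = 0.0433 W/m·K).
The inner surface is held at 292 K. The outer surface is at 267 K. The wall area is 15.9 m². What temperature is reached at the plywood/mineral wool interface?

Treating each layer as a thermal resistance in series:
R_plywood = L/(kA) = 0.075/(0.141×15.9) = 0.03345 K/W
R_mineral wool = L/(kA) = 0.045/(0.0433×15.9) = 0.06536 K/W
R_total = 0.09882 K/W;  Q = ΔT/R_total = 25/0.09882 = 253 W
T_interface = T_inner − Q·ΣR(inner→interface) = 292 − 253×0.03345

T ≈ 284 K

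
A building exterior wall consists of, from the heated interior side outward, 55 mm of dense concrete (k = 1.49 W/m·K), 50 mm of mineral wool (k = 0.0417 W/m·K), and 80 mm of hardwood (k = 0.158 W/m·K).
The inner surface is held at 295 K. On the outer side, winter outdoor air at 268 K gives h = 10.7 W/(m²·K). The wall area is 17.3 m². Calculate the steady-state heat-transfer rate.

Series thermal resistances:
R_dense concrete = L/(kA) = 0.055/(1.49×17.3) = 0.002134 K/W
R_mineral wool = L/(kA) = 0.05/(0.0417×17.3) = 0.06931 K/W
R_hardwood = L/(kA) = 0.08/(0.158×17.3) = 0.02927 K/W
R_outer film = 1/(h_o·A) = 1/(10.7×17.3) = 0.005402 K/W
R_total = 0.1061 K/W
Q = ΔT / R_total = 27 / 0.1061

Q ≈ 254 W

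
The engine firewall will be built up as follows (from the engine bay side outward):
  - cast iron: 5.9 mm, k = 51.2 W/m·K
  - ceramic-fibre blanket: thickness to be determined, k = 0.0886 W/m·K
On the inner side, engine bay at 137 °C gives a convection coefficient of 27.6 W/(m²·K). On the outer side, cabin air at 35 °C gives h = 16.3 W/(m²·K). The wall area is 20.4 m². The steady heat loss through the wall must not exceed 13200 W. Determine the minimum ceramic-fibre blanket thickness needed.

Thermal resistances in series:
R_inner film = 1/(h_i·A) = 1/(27.6×20.4) = 0.001776 K/W
R_cast iron = L/(kA) = 0.0059/(51.2×20.4) = 5.649×10^-6 K/W
R_outer film = 1/(h_o·A) = 1/(16.3×20.4) = 0.003007 K/W
Sum of the known resistances R_other = 0.004789 K/W
Required total resistance R_tot = ΔT/Q_allow = 102/13200 = 0.007727 K/W
R_ceramic-fibre blanket = R_tot − R_other = 0.002938 K/W
L = R·k·A = 0.002938×0.0886×20.4

L ≈ 5.31 mm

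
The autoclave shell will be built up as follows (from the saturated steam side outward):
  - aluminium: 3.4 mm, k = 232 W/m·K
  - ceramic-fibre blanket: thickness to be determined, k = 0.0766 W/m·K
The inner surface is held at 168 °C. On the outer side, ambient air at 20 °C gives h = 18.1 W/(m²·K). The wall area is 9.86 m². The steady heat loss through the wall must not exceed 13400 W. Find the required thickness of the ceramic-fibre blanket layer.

Using the resistance-network approach (series):
R_aluminium = L/(kA) = 0.0034/(232×9.86) = 1.486×10^-6 K/W
R_outer film = 1/(h_o·A) = 1/(18.1×9.86) = 0.005603 K/W
Sum of the known resistances R_other = 0.005605 K/W
Required total resistance R_tot = ΔT/Q_allow = 148/13400 = 0.01104 K/W
R_ceramic-fibre blanket = R_tot − R_other = 0.00544 K/W
L = R·k·A = 0.00544×0.0766×9.86

L ≈ 4.11 mm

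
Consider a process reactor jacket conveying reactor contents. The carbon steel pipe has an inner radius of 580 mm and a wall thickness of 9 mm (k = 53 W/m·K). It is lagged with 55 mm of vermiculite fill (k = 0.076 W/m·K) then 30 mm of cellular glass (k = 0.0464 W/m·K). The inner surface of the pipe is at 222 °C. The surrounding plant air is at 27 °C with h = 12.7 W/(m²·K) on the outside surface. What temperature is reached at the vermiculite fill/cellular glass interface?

T ≈ 121 °C

For a radial system each layer contributes R = ln(r_out/r_in)/(2πkL); films add R = 1/(hA).
R_carbon steel pipe wall = ln(589/580)/(2π×53×1) = 4.624×10^-5 K/W
R_vermiculite fill = ln(644/589)/(2π×0.076×1) = 0.1869 K/W
R_cellular glass = ln(674/644)/(2π×0.0464×1) = 0.1562 K/W
R_outer film = 1/(h_o·2πr_oL) = 1/(12.7×2π×0.674×1) = 0.01859 K/W
R_total = 0.3618 K/W
Q = ΔT/R_total = 195/0.3618
Q = 539 W/m
T_interface = T_inner − Q·ΣR(inner→interface) = 222 − 539×0.187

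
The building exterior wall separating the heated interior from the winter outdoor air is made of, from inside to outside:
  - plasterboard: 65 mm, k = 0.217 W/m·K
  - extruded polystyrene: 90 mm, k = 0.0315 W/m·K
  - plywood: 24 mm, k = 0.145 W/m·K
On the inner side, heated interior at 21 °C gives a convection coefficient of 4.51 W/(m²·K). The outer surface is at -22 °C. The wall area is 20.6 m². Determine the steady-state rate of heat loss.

Thermal resistances in series:
R_inner film = 1/(h_i·A) = 1/(4.51×20.6) = 0.01076 K/W
R_plasterboard = L/(kA) = 0.065/(0.217×20.6) = 0.01454 K/W
R_extruded polystyrene = L/(kA) = 0.09/(0.0315×20.6) = 0.1387 K/W
R_plywood = L/(kA) = 0.024/(0.145×20.6) = 0.008035 K/W
R_total = 0.172 K/W
Q = ΔT / R_total = 43 / 0.172

Q ≈ 250 W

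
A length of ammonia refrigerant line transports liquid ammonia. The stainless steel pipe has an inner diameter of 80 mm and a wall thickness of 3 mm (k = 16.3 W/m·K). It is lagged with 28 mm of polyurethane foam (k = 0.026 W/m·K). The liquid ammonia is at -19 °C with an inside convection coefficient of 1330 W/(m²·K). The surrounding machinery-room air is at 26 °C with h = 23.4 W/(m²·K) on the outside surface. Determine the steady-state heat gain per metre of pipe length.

q′ ≈ 14.2 W/m

Cylindrical conduction, so R = ln(r₂/r₁)/(2πkL) per layer, in series:
R_inner film = 1/(h_i·2πr₁L) = 1/(1330×2π×0.04×1) = 0.002992 K/W
R_stainless steel pipe wall = ln(43/40)/(2π×16.3×1) = 7.061×10^-4 K/W
R_polyurethane foam = ln(71/43)/(2π×0.026×1) = 3.07 K/W
R_outer film = 1/(h_o·2πr_oL) = 1/(23.4×2π×0.071×1) = 0.0958 K/W
R_total = 3.169 K/W
Q = ΔT/R_total = 45/3.169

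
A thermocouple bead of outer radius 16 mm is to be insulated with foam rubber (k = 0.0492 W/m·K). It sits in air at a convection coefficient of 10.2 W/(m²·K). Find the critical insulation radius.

r_cr ≈ 9.65 mm

For a sphere r_cr = 2k/h = 2×0.0492/10.2
r_cr = 9.65 mm; since the bare radius (16 mm) is above r_cr, any added insulation will reduce heat loss.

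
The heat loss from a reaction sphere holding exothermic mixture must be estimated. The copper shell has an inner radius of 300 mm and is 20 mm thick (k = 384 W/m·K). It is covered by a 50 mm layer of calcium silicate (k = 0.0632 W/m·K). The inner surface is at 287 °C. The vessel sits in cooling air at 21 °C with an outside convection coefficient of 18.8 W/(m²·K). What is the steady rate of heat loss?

Q ≈ 473 W

For a spherical shell R = (1/r₁ − 1/r₂)/(4πk); film R = 1/(h·4πr²). In series:
R_copper shell = (1/0.3 − 1/0.32)/(4π×384) = 4.317×10^-5 K/W
R_calcium silicate = (1/0.32 − 1/0.37)/(4π×0.0632) = 0.5317 K/W
R_outer film = 1/(h·4πr_o²) = 1/(18.8×4π×0.37²) = 0.03092 K/W
R_total = 0.5627 K/W
Q = ΔT/R_total = 266/0.5627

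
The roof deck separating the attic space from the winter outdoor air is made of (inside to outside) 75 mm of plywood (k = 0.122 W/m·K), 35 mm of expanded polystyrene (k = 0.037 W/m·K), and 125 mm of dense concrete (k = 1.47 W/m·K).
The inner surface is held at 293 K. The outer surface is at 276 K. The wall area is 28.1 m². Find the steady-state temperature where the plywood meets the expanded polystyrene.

Treating each layer as a thermal resistance in series:
R_plywood = L/(kA) = 0.075/(0.122×28.1) = 0.02188 K/W
R_expanded polystyrene = L/(kA) = 0.035/(0.037×28.1) = 0.03366 K/W
R_dense concrete = L/(kA) = 0.125/(1.47×28.1) = 0.003026 K/W
R_total = 0.05857 K/W;  Q = ΔT/R_total = 17/0.05857 = 290.3 W
T_interface = T_inner − Q·ΣR(inner→interface) = 293 − 290×0.02188

T ≈ 287 K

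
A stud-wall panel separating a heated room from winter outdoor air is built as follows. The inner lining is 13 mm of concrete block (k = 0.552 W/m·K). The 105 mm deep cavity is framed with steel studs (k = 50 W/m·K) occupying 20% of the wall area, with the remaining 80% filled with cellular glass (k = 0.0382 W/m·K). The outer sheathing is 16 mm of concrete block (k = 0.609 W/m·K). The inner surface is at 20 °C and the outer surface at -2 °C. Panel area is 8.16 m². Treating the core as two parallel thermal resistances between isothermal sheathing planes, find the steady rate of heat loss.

Q ≈ 2980 W

Sheathing layers in series; stud and cavity paths in parallel between them.
R_inner = 0.013/(0.552×8.16) = 0.002886 K/W
R_stud  = 0.105/(50×0.2×8.16) = 0.001287 K/W
R_cav   = 0.105/(0.0382×0.8×8.16) = 0.4211 K/W
1/R_core = 1/R_stud + 1/R_cav → R_core = 0.001283 K/W
R_outer = 0.016/(0.609×8.16) = 0.00322 K/W
R_total = 0.007389 K/W
Q = ΔT/R_total = 22/0.007389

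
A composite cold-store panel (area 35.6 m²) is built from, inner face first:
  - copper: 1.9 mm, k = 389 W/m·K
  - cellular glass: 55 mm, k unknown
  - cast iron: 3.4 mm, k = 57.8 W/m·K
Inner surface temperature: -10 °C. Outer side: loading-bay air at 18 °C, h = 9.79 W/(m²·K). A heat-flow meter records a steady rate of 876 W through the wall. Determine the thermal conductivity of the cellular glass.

Thermal resistances in series:
R_copper = L/(kA) = 0.0019/(389×35.6) = 1.372×10^-7 K/W
R_cast iron = L/(kA) = 0.0034/(57.8×35.6) = 1.652×10^-6 K/W
R_outer film = 1/(h_o·A) = 1/(9.79×35.6) = 0.002869 K/W
Sum of known resistances R_other = 0.002871 K/W
Total R = ΔT/Q = 28/876 = 0.03196 K/W
R_cellular glass = R_total − R_other = 0.02909 K/W
k = L/(R·A) = 0.055/(0.02909×35.6)

k ≈ 0.0531 W/(m·K)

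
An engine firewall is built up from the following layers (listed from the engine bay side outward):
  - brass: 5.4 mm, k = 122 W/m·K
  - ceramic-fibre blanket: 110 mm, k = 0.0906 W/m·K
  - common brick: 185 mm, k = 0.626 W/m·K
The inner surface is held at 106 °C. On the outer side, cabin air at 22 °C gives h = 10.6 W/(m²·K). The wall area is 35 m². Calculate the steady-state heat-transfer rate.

Treating each layer as a thermal resistance in series:
R_brass = L/(kA) = 0.0054/(122×35) = 1.265×10^-6 K/W
R_ceramic-fibre blanket = L/(kA) = 0.11/(0.0906×35) = 0.03469 K/W
R_common brick = L/(kA) = 0.185/(0.626×35) = 0.008444 K/W
R_outer film = 1/(h_o·A) = 1/(10.6×35) = 0.002695 K/W
R_total = 0.04583 K/W
Q = ΔT / R_total = 84 / 0.04583

Q ≈ 1830 W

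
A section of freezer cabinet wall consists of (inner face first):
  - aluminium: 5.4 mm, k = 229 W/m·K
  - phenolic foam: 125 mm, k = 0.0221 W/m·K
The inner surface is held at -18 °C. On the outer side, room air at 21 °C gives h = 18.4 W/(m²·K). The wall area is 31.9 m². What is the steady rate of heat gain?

Q ≈ 218 W

Series thermal resistances:
R_aluminium = L/(kA) = 0.0054/(229×31.9) = 7.392×10^-7 K/W
R_phenolic foam = L/(kA) = 0.125/(0.0221×31.9) = 0.1773 K/W
R_outer film = 1/(h_o·A) = 1/(18.4×31.9) = 0.001704 K/W
R_total = 0.179 K/W
Q = ΔT / R_total = 39 / 0.179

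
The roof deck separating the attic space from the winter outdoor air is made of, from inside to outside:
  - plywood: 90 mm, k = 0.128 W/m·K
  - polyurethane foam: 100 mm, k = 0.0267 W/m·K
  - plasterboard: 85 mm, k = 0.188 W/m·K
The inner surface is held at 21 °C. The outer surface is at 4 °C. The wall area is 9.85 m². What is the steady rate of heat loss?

Treating each layer as a thermal resistance in series:
R_plywood = L/(kA) = 0.09/(0.128×9.85) = 0.07138 K/W
R_polyurethane foam = L/(kA) = 0.1/(0.0267×9.85) = 0.3802 K/W
R_plasterboard = L/(kA) = 0.085/(0.188×9.85) = 0.0459 K/W
R_total = 0.4975 K/W
Q = ΔT / R_total = 17 / 0.4975

Q ≈ 34.2 W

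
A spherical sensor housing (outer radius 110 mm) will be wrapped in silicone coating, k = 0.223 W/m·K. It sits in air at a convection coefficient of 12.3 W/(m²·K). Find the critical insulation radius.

r_cr ≈ 36.3 mm

For a sphere r_cr = 2k/h = 2×0.223/12.3
r_cr = 36.3 mm; since the bare radius (110 mm) is above r_cr, any added insulation will reduce heat loss.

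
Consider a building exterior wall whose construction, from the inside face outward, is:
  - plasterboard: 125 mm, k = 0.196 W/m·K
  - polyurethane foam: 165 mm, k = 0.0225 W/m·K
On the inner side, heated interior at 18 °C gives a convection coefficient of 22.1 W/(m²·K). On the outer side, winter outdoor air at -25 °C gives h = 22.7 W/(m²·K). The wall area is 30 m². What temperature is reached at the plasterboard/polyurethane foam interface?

T ≈ 14.4 °C

Treating each layer as a thermal resistance in series:
R_inner film = 1/(h_i·A) = 1/(22.1×30) = 0.001508 K/W
R_plasterboard = L/(kA) = 0.125/(0.196×30) = 0.02126 K/W
R_polyurethane foam = L/(kA) = 0.165/(0.0225×30) = 0.2444 K/W
R_outer film = 1/(h_o·A) = 1/(22.7×30) = 0.001468 K/W
R_total = 0.2687 K/W;  Q = ΔT/R_total = 43/0.2687 = 160 W
T_interface = T_inner − Q·ΣR(inner→interface) = 18 − 160×0.02277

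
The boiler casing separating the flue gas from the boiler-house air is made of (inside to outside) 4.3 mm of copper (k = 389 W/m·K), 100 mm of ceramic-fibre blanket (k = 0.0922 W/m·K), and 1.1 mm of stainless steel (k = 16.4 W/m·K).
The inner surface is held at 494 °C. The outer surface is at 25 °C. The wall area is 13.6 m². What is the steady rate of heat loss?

Q ≈ 5880 W

Thermal resistances in series:
R_copper = L/(kA) = 0.0043/(389×13.6) = 8.128×10^-7 K/W
R_ceramic-fibre blanket = L/(kA) = 0.1/(0.0922×13.6) = 0.07975 K/W
R_stainless steel = L/(kA) = 0.0011/(16.4×13.6) = 4.932×10^-6 K/W
R_total = 0.07976 K/W
Q = ΔT / R_total = 469 / 0.07976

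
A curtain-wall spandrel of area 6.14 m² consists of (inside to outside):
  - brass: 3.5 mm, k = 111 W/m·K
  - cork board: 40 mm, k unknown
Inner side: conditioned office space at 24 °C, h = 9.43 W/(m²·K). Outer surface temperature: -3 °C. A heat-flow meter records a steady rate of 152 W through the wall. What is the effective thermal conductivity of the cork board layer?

k ≈ 0.0406 W/(m·K)

Thermal resistances in series:
R_inner film = 1/(h_i·A) = 1/(9.43×6.14) = 0.01727 K/W
R_brass = L/(kA) = 0.0035/(111×6.14) = 5.135×10^-6 K/W
Sum of known resistances R_other = 0.01728 K/W
Total R = ΔT/Q = 27/152 = 0.1776 K/W
R_cork board = R_total − R_other = 0.1604 K/W
k = L/(R·A) = 0.04/(0.1604×6.14)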